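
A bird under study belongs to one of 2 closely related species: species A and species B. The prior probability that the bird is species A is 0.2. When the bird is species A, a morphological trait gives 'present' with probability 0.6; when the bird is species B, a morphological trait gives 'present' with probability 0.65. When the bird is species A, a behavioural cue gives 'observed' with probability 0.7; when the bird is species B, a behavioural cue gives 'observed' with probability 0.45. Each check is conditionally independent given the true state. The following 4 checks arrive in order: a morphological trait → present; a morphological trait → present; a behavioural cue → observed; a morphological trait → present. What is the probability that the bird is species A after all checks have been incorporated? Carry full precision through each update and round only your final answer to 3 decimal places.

After a morphological trait='present': P(species A) = 0.6·0.2000 / (0.6·0.2000 + 0.65·0.8000) ≈ 0.1875
After a morphological trait='present': P(species A) = 0.6·0.1875 / (0.6·0.1875 + 0.65·0.8125) ≈ 0.1756
After a behavioural cue='observed': P(species A) = 0.7·0.1756 / (0.7·0.1756 + 0.45·0.8244) ≈ 0.2489
After a morphological trait='present': P(species A) = 0.6·0.2489 / (0.6·0.2489 + 0.65·0.7511) ≈ 0.2342

0.234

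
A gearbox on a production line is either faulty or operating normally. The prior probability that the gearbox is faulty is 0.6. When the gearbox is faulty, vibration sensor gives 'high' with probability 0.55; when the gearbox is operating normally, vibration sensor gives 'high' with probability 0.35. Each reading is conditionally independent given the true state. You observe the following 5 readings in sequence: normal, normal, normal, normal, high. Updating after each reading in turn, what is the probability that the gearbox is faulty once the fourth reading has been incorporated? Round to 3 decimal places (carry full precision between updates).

0.256

After 'normal': P(faulty) = 0.45·0.6000 / (0.45·0.6000 + 0.65·0.4000) ≈ 0.5094
After 'normal': P(faulty) = 0.45·0.5094 / (0.45·0.5094 + 0.65·0.4906) ≈ 0.4182
After 'normal': P(faulty) = 0.45·0.4182 / (0.45·0.4182 + 0.65·0.5818) ≈ 0.3323
After 'normal': P(faulty) = 0.45·0.3323 / (0.45·0.3323 + 0.65·0.6677) ≈ 0.2563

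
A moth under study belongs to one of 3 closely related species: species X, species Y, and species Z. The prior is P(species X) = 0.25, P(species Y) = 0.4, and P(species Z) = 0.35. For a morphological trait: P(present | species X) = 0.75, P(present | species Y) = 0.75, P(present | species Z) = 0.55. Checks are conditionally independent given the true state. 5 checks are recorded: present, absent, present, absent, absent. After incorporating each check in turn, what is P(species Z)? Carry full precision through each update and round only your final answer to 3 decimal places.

0.628

After 'present': normaliser = 0.75·0.2500 + 0.75·0.4000 + 0.55·0.3500; P(species X) ≈ 0.2757, P(species Y) ≈ 0.4412, P(species Z) ≈ 0.2831
After 'absent': normaliser = 0.25·0.2757 + 0.25·0.4412 + 0.45·0.2831; P(species X) ≈ 0.2248, P(species Y) ≈ 0.3597, P(species Z) ≈ 0.4155
After 'present': normaliser = 0.75·0.2248 + 0.75·0.3597 + 0.55·0.4155; P(species X) ≈ 0.2528, P(species Y) ≈ 0.4045, P(species Z) ≈ 0.3426
After 'absent': normaliser = 0.25·0.2528 + 0.25·0.4045 + 0.45·0.3426; P(species X) ≈ 0.1984, P(species Y) ≈ 0.3175, P(species Z) ≈ 0.4841
After 'absent': normaliser = 0.25·0.1984 + 0.25·0.3175 + 0.45·0.4841; P(species X) ≈ 0.1430, P(species Y) ≈ 0.2289, P(species Z) ≈ 0.6281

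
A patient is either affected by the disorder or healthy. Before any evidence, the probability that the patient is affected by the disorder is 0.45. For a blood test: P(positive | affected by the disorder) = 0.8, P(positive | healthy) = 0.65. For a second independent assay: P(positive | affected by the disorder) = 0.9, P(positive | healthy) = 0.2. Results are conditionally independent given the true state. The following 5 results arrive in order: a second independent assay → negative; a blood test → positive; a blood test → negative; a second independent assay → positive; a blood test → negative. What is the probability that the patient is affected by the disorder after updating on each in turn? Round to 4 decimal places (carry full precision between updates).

0.1561

After a second independent assay='negative': P(affected) = 0.1·0.4500 / (0.1·0.4500 + 0.8·0.5500) ≈ 0.0928
After a blood test='positive': P(affected) = 0.8·0.0928 / (0.8·0.0928 + 0.65·0.9072) ≈ 0.1118
After a blood test='negative': P(affected) = 0.2·0.1118 / (0.2·0.1118 + 0.35·0.8882) ≈ 0.0671
After a second independent assay='positive': P(affected) = 0.9·0.0671 / (0.9·0.0671 + 0.2·0.9329) ≈ 0.2445
After a blood test='negative': P(affected) = 0.2·0.2445 / (0.2·0.2445 + 0.35·0.7555) ≈ 0.1561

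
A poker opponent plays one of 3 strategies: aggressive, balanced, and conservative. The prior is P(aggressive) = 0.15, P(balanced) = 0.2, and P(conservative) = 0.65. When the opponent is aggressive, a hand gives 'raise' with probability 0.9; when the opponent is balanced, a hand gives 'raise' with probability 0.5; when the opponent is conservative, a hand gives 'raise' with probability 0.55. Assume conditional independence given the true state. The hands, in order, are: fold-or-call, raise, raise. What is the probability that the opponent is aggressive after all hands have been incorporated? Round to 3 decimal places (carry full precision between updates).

0.097

After 'fold-or-call': normaliser = 0.1·0.1500 + 0.5·0.2000 + 0.45·0.6500; P(aggressive) ≈ 0.0368, P(balanced) ≈ 0.2454, P(conservative) ≈ 0.7178
After 'raise': normaliser = 0.9·0.0368 + 0.5·0.2454 + 0.55·0.7178; P(aggressive) ≈ 0.0602, P(balanced) ≈ 0.2228, P(conservative) ≈ 0.7170
After 'raise': normaliser = 0.9·0.0602 + 0.5·0.2228 + 0.55·0.7170; P(aggressive) ≈ 0.0967, P(balanced) ≈ 0.1990, P(conservative) ≈ 0.7043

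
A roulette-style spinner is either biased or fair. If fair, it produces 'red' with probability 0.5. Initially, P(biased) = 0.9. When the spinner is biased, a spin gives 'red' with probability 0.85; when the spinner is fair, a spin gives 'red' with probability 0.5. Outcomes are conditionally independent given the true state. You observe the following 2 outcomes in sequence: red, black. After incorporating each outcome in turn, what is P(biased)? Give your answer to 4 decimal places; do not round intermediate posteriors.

After 'red': P(biased) = 0.85·0.9000 / (0.85·0.9000 + 0.5·0.1000) ≈ 0.9387
After 'black': P(biased) = 0.15·0.9387 / (0.15·0.9387 + 0.5·0.0613) ≈ 0.8211

0.8211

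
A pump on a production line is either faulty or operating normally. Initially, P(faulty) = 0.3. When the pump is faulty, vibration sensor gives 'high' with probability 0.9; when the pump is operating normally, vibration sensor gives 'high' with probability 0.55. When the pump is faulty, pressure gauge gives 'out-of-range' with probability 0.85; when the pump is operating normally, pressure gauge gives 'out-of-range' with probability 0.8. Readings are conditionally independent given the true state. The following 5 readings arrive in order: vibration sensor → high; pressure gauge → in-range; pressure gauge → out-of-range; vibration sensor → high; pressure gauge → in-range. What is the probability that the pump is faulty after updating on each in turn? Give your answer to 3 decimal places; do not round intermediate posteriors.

0.407

After vibration sensor='high': P(faulty) = 0.9·0.3000 / (0.9·0.3000 + 0.55·0.7000) ≈ 0.4122
After pressure gauge='in-range': P(faulty) = 0.15·0.4122 / (0.15·0.4122 + 0.2·0.5878) ≈ 0.3447
After pressure gauge='out-of-range': P(faulty) = 0.85·0.3447 / (0.85·0.3447 + 0.8·0.6553) ≈ 0.3585
After vibration sensor='high': P(faulty) = 0.9·0.3585 / (0.9·0.3585 + 0.55·0.6415) ≈ 0.4777
After pressure gauge='in-range': P(faulty) = 0.15·0.4777 / (0.15·0.4777 + 0.2·0.5223) ≈ 0.4068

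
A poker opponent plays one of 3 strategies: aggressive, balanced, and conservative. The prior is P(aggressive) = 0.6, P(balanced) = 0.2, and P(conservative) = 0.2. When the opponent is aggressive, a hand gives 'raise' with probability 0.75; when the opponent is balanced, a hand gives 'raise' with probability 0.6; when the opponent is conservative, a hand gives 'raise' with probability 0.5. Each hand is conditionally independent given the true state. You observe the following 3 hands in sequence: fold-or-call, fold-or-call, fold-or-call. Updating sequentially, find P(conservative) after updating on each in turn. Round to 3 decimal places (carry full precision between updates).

After 'fold-or-call': normaliser = 0.25·0.6000 + 0.4·0.2000 + 0.5·0.2000; P(aggressive) ≈ 0.4545, P(balanced) ≈ 0.2424, P(conservative) ≈ 0.3030
After 'fold-or-call': normaliser = 0.25·0.4545 + 0.4·0.2424 + 0.5·0.3030; P(aggressive) ≈ 0.3138, P(balanced) ≈ 0.2678, P(conservative) ≈ 0.4184
After 'fold-or-call': normaliser = 0.25·0.3138 + 0.4·0.2678 + 0.5·0.4184; P(aggressive) ≈ 0.1987, P(balanced) ≈ 0.2713, P(conservative) ≈ 0.5299

0.530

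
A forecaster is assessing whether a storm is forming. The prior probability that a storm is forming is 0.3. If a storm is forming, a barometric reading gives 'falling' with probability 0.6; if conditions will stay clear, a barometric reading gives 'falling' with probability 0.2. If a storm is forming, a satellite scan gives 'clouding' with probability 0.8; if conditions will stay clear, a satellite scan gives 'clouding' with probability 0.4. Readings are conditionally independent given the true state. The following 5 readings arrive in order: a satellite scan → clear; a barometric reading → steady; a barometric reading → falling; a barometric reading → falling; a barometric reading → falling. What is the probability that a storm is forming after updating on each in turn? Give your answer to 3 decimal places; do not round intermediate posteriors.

After a satellite scan='clear': P(storm) = 0.2·0.3000 / (0.2·0.3000 + 0.6·0.7000) ≈ 0.1250
After a barometric reading='steady': P(storm) = 0.4·0.1250 / (0.4·0.1250 + 0.8·0.8750) ≈ 0.0667
After a barometric reading='falling': P(storm) = 0.6·0.0667 / (0.6·0.0667 + 0.2·0.9333) ≈ 0.1765
After a barometric reading='falling': P(storm) = 0.6·0.1765 / (0.6·0.1765 + 0.2·0.8235) ≈ 0.3913
After a barometric reading='falling': P(storm) = 0.6·0.3913 / (0.6·0.3913 + 0.2·0.6087) ≈ 0.6585

0.659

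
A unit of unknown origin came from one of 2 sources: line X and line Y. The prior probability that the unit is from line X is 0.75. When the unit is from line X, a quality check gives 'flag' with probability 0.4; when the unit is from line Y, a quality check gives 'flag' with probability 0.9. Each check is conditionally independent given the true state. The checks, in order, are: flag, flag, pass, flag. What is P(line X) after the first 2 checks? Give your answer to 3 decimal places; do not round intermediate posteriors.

0.372

After 'flag': P(line X) = 0.4·0.7500 / (0.4·0.7500 + 0.9·0.2500) ≈ 0.5714
After 'flag': P(line X) = 0.4·0.5714 / (0.4·0.5714 + 0.9·0.4286) ≈ 0.3721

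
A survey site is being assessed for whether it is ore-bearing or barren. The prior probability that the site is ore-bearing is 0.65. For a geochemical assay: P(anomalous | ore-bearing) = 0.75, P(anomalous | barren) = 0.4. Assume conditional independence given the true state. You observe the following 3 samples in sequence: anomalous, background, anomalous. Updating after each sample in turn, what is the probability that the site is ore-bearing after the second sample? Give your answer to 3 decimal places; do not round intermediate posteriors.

After 'anomalous': P(ore) = 0.75·0.6500 / (0.75·0.6500 + 0.4·0.3500) ≈ 0.7769
After 'background': P(ore) = 0.25·0.7769 / (0.25·0.7769 + 0.6·0.2231) ≈ 0.5920

0.592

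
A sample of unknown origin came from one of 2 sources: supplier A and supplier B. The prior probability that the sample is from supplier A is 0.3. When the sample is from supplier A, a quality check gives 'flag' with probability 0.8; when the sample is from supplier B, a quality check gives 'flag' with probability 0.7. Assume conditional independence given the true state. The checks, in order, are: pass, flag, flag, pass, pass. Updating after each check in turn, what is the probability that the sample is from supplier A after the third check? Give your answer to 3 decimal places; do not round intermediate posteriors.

0.272

After 'pass': P(supplier A) = 0.2·0.3000 / (0.2·0.3000 + 0.3·0.7000) ≈ 0.2222
After 'flag': P(supplier A) = 0.8·0.2222 / (0.8·0.2222 + 0.7·0.7778) ≈ 0.2462
After 'flag': P(supplier A) = 0.8·0.2462 / (0.8·0.2462 + 0.7·0.7538) ≈ 0.2718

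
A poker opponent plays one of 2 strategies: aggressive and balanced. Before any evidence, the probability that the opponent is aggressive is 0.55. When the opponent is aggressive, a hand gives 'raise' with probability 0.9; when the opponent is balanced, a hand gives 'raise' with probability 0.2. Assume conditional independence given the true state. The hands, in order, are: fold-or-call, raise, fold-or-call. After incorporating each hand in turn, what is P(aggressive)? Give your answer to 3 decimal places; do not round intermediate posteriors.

Each posterior becomes the prior for the next update.
After 'fold-or-call': P(aggressive) = 0.1·0.5500 / (0.1·0.5500 + 0.8·0.4500) ≈ 0.1325
After 'raise': P(aggressive) = 0.9·0.1325 / (0.9·0.1325 + 0.2·0.8675) ≈ 0.4074
After 'fold-or-call': P(aggressive) = 0.1·0.4074 / (0.1·0.4074 + 0.8·0.5926) ≈ 0.0791

0.079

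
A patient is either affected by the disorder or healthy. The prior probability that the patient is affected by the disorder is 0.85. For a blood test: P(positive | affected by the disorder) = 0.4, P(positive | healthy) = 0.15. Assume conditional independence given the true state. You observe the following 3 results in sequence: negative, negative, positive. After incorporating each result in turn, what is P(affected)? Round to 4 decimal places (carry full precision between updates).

Each posterior becomes the prior for the next update.
After 'negative': P(affected) = 0.6·0.8500 / (0.6·0.8500 + 0.85·0.1500) ≈ 0.8000
After 'negative': P(affected) = 0.6·0.8000 / (0.6·0.8000 + 0.85·0.2000) ≈ 0.7385
After 'positive': P(affected) = 0.4·0.7385 / (0.4·0.7385 + 0.15·0.2615) ≈ 0.8828

0.8828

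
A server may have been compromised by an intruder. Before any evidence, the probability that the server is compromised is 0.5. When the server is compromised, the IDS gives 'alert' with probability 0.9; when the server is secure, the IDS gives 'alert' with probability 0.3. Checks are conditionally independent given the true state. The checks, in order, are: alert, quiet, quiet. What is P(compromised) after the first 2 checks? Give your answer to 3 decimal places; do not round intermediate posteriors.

0.300

After 'alert': P(compromised) = 0.9·0.5000 / (0.9·0.5000 + 0.3·0.5000) ≈ 0.7500
After 'quiet': P(compromised) = 0.1·0.7500 / (0.1·0.7500 + 0.7·0.2500) ≈ 0.3000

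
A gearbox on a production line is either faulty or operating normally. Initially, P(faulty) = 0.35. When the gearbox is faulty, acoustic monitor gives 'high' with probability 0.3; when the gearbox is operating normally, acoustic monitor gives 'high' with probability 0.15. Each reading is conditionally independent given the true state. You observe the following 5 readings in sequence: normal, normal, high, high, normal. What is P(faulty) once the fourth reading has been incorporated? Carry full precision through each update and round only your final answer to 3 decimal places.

0.594

After 'normal': P(faulty) = 0.7·0.3500 / (0.7·0.3500 + 0.85·0.6500) ≈ 0.3072
After 'normal': P(faulty) = 0.7·0.3072 / (0.7·0.3072 + 0.85·0.6928) ≈ 0.2675
After 'high': P(faulty) = 0.3·0.2675 / (0.3·0.2675 + 0.15·0.7325) ≈ 0.4221
After 'high': P(faulty) = 0.3·0.4221 / (0.3·0.4221 + 0.15·0.5779) ≈ 0.5936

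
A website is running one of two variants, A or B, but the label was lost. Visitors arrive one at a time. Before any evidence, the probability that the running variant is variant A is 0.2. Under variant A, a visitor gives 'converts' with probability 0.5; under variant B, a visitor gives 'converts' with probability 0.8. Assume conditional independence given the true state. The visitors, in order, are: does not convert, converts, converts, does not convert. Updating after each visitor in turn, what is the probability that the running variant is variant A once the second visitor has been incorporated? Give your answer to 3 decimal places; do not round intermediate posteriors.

0.281

After 'does not convert': P(A) = 0.5·0.2000 / (0.5·0.2000 + 0.2·0.8000) ≈ 0.3846
After 'converts': P(A) = 0.5·0.3846 / (0.5·0.3846 + 0.8·0.6154) ≈ 0.2809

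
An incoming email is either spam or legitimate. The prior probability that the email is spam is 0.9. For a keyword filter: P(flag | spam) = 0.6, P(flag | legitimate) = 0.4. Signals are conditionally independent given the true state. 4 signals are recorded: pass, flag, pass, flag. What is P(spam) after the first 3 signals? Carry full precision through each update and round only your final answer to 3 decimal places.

0.857

After 'pass': P(spam) = 0.4·0.9000 / (0.4·0.9000 + 0.6·0.1000) ≈ 0.8571
After 'flag': P(spam) = 0.6·0.8571 / (0.6·0.8571 + 0.4·0.1429) ≈ 0.9000
After 'pass': P(spam) = 0.4·0.9000 / (0.4·0.9000 + 0.6·0.1000) ≈ 0.8571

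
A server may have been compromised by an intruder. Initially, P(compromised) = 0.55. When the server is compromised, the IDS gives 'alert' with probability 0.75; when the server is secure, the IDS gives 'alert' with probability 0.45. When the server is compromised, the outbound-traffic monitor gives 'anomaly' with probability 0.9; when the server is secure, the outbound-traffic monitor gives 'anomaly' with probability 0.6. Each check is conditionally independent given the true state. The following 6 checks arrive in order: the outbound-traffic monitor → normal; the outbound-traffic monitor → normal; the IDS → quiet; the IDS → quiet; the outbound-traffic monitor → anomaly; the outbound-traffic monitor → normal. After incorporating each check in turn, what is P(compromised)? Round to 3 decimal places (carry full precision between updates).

After the outbound-traffic monitor='normal': P(compromised) = 0.1·0.5500 / (0.1·0.5500 + 0.4·0.4500) ≈ 0.2340
After the outbound-traffic monitor='normal': P(compromised) = 0.1·0.2340 / (0.1·0.2340 + 0.4·0.7660) ≈ 0.0710
After the IDS='quiet': P(compromised) = 0.25·0.0710 / (0.25·0.0710 + 0.55·0.9290) ≈ 0.0336
After the IDS='quiet': P(compromised) = 0.25·0.0336 / (0.25·0.0336 + 0.55·0.9664) ≈ 0.0155
After the outbound-traffic monitor='anomaly': P(compromised) = 0.9·0.0155 / (0.9·0.0155 + 0.6·0.9845) ≈ 0.0231
After the outbound-traffic monitor='normal': P(compromised) = 0.1·0.0231 / (0.1·0.0231 + 0.4·0.9769) ≈ 0.0059

0.006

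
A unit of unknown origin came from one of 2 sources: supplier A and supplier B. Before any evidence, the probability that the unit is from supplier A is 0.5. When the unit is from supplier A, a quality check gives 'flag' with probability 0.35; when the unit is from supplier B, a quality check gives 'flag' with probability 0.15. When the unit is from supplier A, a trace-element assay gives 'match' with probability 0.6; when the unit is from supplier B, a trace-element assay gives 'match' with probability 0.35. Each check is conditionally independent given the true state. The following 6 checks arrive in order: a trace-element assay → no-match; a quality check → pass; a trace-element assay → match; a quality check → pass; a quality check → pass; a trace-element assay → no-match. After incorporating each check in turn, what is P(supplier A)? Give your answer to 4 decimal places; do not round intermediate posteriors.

After a trace-element assay='no-match': P(supplier A) = 0.4·0.5000 / (0.4·0.5000 + 0.65·0.5000) ≈ 0.3810
After a quality check='pass': P(supplier A) = 0.65·0.3810 / (0.65·0.3810 + 0.85·0.6190) ≈ 0.3200
After a trace-element assay='match': P(supplier A) = 0.6·0.3200 / (0.6·0.3200 + 0.35·0.6800) ≈ 0.4465
After a quality check='pass': P(supplier A) = 0.65·0.4465 / (0.65·0.4465 + 0.85·0.5535) ≈ 0.3815
After a quality check='pass': P(supplier A) = 0.65·0.3815 / (0.65·0.3815 + 0.85·0.6185) ≈ 0.3205
After a trace-element assay='no-match': P(supplier A) = 0.4·0.3205 / (0.4·0.3205 + 0.65·0.6795) ≈ 0.2250

0.2250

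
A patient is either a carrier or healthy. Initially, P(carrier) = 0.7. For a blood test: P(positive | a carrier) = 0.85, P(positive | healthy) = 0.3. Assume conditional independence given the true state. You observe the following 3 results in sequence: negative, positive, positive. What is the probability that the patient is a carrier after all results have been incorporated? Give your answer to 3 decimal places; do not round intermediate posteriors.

0.801

After 'negative': P(carrier) = 0.15·0.7000 / (0.15·0.7000 + 0.7·0.3000) ≈ 0.3333
After 'positive': P(carrier) = 0.85·0.3333 / (0.85·0.3333 + 0.3·0.6667) ≈ 0.5862
After 'positive': P(carrier) = 0.85·0.5862 / (0.85·0.5862 + 0.3·0.4138) ≈ 0.8006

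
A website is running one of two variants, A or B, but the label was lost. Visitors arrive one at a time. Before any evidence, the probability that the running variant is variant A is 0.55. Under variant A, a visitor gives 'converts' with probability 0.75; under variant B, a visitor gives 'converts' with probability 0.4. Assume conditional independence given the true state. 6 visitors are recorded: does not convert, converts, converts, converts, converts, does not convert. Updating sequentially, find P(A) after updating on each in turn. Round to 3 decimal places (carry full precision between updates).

After 'does not convert': P(A) = 0.25·0.5500 / (0.25·0.5500 + 0.6·0.4500) ≈ 0.3374
After 'converts': P(A) = 0.75·0.3374 / (0.75·0.3374 + 0.4·0.6626) ≈ 0.4885
After 'converts': P(A) = 0.75·0.4885 / (0.75·0.4885 + 0.4·0.5115) ≈ 0.6416
After 'converts': P(A) = 0.75·0.6416 / (0.75·0.6416 + 0.4·0.3584) ≈ 0.7705
After 'converts': P(A) = 0.75·0.7705 / (0.75·0.7705 + 0.4·0.2295) ≈ 0.8629
After 'does not convert': P(A) = 0.25·0.8629 / (0.25·0.8629 + 0.6·0.1371) ≈ 0.7240

0.724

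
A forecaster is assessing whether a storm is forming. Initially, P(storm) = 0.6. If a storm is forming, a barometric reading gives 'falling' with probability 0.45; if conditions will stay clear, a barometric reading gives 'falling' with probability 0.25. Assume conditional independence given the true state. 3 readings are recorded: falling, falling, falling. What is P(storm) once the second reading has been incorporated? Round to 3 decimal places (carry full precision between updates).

0.829

After 'falling': P(storm) = 0.45·0.6000 / (0.45·0.6000 + 0.25·0.4000) ≈ 0.7297
After 'falling': P(storm) = 0.45·0.7297 / (0.45·0.7297 + 0.25·0.2703) ≈ 0.8294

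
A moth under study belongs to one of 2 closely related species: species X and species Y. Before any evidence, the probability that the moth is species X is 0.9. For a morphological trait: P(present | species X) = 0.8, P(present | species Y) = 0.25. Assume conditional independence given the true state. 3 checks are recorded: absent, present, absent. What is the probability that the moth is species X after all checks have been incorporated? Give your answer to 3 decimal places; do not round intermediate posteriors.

0.672

After 'absent': P(species X) = 0.2·0.9000 / (0.2·0.9000 + 0.75·0.1000) ≈ 0.7059
After 'present': P(species X) = 0.8·0.7059 / (0.8·0.7059 + 0.25·0.2941) ≈ 0.8848
After 'absent': P(species X) = 0.2·0.8848 / (0.2·0.8848 + 0.75·0.1152) ≈ 0.6719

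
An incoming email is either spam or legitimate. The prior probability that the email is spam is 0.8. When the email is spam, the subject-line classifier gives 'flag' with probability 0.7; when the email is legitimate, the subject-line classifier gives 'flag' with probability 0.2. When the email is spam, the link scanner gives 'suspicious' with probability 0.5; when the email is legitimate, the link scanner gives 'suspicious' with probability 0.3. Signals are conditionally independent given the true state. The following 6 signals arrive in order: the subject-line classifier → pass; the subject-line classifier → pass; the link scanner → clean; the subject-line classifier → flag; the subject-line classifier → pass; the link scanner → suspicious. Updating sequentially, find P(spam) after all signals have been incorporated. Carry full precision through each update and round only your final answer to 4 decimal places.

After the subject-line classifier='pass': P(spam) = 0.3·0.8000 / (0.3·0.8000 + 0.8·0.2000) ≈ 0.6000
After the subject-line classifier='pass': P(spam) = 0.3·0.6000 / (0.3·0.6000 + 0.8·0.4000) ≈ 0.3600
After the link scanner='clean': P(spam) = 0.5·0.3600 / (0.5·0.3600 + 0.7·0.6400) ≈ 0.2866
After the subject-line classifier='flag': P(spam) = 0.7·0.2866 / (0.7·0.2866 + 0.2·0.7134) ≈ 0.5844
After the subject-line classifier='pass': P(spam) = 0.3·0.5844 / (0.3·0.5844 + 0.8·0.4156) ≈ 0.3453
After the link scanner='suspicious': P(spam) = 0.5·0.3453 / (0.5·0.3453 + 0.3·0.6547) ≈ 0.4678

0.4678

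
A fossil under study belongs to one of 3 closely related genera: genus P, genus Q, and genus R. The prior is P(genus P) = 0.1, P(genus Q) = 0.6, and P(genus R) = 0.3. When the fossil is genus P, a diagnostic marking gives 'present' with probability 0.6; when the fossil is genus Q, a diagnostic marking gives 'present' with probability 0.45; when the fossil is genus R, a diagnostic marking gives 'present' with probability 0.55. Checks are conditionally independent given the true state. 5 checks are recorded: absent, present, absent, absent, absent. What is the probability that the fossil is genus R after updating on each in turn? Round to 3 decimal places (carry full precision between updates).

Each posterior becomes the prior for the next update.
After 'absent': normaliser = 0.4·0.1000 + 0.55·0.6000 + 0.45·0.3000; P(genus P) ≈ 0.0792, P(genus Q) ≈ 0.6535, P(genus R) ≈ 0.2673
After 'present': normaliser = 0.6·0.0792 + 0.45·0.6535 + 0.55·0.2673; P(genus P) ≈ 0.0973, P(genus Q) ≈ 0.6018, P(genus R) ≈ 0.3009
After 'absent': normaliser = 0.4·0.0973 + 0.55·0.6018 + 0.45·0.3009; P(genus P) ≈ 0.0770, P(genus Q) ≈ 0.6550, P(genus R) ≈ 0.2680
After 'absent': normaliser = 0.4·0.0770 + 0.55·0.6550 + 0.45·0.2680; P(genus P) ≈ 0.0602, P(genus Q) ≈ 0.7041, P(genus R) ≈ 0.2357
After 'absent': normaliser = 0.4·0.0602 + 0.55·0.7041 + 0.45·0.2357; P(genus P) ≈ 0.0465, P(genus Q) ≈ 0.7485, P(genus R) ≈ 0.2050

0.205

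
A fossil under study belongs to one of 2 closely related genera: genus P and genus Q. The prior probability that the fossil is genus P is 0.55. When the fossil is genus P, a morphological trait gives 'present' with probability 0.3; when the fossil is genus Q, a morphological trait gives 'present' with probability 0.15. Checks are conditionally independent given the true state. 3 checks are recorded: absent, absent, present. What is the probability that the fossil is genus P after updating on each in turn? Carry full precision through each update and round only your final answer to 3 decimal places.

After 'absent': P(genus P) = 0.7·0.5500 / (0.7·0.5500 + 0.85·0.4500) ≈ 0.5016
After 'absent': P(genus P) = 0.7·0.5016 / (0.7·0.5016 + 0.85·0.4984) ≈ 0.4532
After 'present': P(genus P) = 0.3·0.4532 / (0.3·0.4532 + 0.15·0.5468) ≈ 0.6238

0.624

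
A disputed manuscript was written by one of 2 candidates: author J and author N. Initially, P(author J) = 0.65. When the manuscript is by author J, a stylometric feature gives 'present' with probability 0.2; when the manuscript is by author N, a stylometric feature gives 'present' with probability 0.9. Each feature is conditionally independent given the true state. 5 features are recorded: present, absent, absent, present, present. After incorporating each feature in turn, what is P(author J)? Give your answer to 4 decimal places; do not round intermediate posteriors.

0.5660

Apply Bayes' rule sequentially, carrying P(author J) forward.
After 'present': P(author J) = 0.2·0.6500 / (0.2·0.6500 + 0.9·0.3500) ≈ 0.2921
After 'absent': P(author J) = 0.8·0.2921 / (0.8·0.2921 + 0.1·0.7079) ≈ 0.7675
After 'absent': P(author J) = 0.8·0.7675 / (0.8·0.7675 + 0.1·0.2325) ≈ 0.9635
After 'present': P(author J) = 0.2·0.9635 / (0.2·0.9635 + 0.9·0.0365) ≈ 0.8544
After 'present': P(author J) = 0.2·0.8544 / (0.2·0.8544 + 0.9·0.1456) ≈ 0.5660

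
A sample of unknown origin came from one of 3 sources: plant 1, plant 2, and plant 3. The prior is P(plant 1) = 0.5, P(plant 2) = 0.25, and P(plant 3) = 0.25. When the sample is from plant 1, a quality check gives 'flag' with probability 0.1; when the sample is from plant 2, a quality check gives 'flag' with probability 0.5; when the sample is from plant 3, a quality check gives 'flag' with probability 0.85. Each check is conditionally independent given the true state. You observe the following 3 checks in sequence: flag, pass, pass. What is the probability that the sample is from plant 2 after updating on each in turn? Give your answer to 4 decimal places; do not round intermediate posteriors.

0.4083

After 'flag': normaliser = 0.1·0.5000 + 0.5·0.2500 + 0.85·0.2500; P(plant 1) ≈ 0.1290, P(plant 2) ≈ 0.3226, P(plant 3) ≈ 0.5484
After 'pass': normaliser = 0.9·0.1290 + 0.5·0.3226 + 0.15·0.5484; P(plant 1) ≈ 0.3229, P(plant 2) ≈ 0.4484, P(plant 3) ≈ 0.2287
After 'pass': normaliser = 0.9·0.3229 + 0.5·0.4484 + 0.15·0.2287; P(plant 1) ≈ 0.5292, P(plant 2) ≈ 0.4083, P(plant 3) ≈ 0.0625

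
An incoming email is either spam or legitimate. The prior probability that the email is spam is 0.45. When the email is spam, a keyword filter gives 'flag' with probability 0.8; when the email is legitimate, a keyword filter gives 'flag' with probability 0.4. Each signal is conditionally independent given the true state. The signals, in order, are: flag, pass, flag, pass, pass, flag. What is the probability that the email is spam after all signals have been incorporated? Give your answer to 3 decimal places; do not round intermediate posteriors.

After 'flag': P(spam) = 0.8·0.4500 / (0.8·0.4500 + 0.4·0.5500) ≈ 0.6207
After 'pass': P(spam) = 0.2·0.6207 / (0.2·0.6207 + 0.6·0.3793) ≈ 0.3529
After 'flag': P(spam) = 0.8·0.3529 / (0.8·0.3529 + 0.4·0.6471) ≈ 0.5217
After 'pass': P(spam) = 0.2·0.5217 / (0.2·0.5217 + 0.6·0.4783) ≈ 0.2667
After 'pass': P(spam) = 0.2·0.2667 / (0.2·0.2667 + 0.6·0.7333) ≈ 0.1081
After 'flag': P(spam) = 0.8·0.1081 / (0.8·0.1081 + 0.4·0.8919) ≈ 0.1951

0.195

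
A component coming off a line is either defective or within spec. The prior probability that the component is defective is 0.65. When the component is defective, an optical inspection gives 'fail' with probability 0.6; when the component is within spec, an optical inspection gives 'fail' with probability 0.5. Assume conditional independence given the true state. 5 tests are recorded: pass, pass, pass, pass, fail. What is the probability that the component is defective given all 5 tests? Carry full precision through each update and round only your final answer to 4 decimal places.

After 'pass': P(defective) = 0.4·0.6500 / (0.4·0.6500 + 0.5·0.3500) ≈ 0.5977
After 'pass': P(defective) = 0.4·0.5977 / (0.4·0.5977 + 0.5·0.4023) ≈ 0.5431
After 'pass': P(defective) = 0.4·0.5431 / (0.4·0.5431 + 0.5·0.4569) ≈ 0.4874
After 'pass': P(defective) = 0.4·0.4874 / (0.4·0.4874 + 0.5·0.5126) ≈ 0.4320
After 'fail': P(defective) = 0.6·0.4320 / (0.6·0.4320 + 0.5·0.5680) ≈ 0.4772

0.4772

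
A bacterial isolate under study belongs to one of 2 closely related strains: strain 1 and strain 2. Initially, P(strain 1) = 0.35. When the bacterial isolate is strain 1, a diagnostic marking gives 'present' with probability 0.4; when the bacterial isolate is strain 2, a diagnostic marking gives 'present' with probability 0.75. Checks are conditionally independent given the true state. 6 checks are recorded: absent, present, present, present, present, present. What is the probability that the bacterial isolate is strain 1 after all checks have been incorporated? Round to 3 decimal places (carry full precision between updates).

0.053

Each posterior becomes the prior for the next update.
After 'absent': P(strain 1) = 0.6·0.3500 / (0.6·0.3500 + 0.25·0.6500) ≈ 0.5638
After 'present': P(strain 1) = 0.4·0.5638 / (0.4·0.5638 + 0.75·0.4362) ≈ 0.4080
After 'present': P(strain 1) = 0.4·0.4080 / (0.4·0.4080 + 0.75·0.5920) ≈ 0.2688
After 'present': P(strain 1) = 0.4·0.2688 / (0.4·0.2688 + 0.75·0.7312) ≈ 0.1639
After 'present': P(strain 1) = 0.4·0.1639 / (0.4·0.1639 + 0.75·0.8361) ≈ 0.0947
After 'present': P(strain 1) = 0.4·0.0947 / (0.4·0.0947 + 0.75·0.9053) ≈ 0.0528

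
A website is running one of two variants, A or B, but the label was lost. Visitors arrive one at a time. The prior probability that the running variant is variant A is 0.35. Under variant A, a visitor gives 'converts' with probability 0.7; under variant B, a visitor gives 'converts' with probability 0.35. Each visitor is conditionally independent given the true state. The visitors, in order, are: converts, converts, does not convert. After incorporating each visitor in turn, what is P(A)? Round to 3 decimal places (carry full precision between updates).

After 'converts': P(A) = 0.7·0.3500 / (0.7·0.3500 + 0.35·0.6500) ≈ 0.5185
After 'converts': P(A) = 0.7·0.5185 / (0.7·0.5185 + 0.35·0.4815) ≈ 0.6829
After 'does not convert': P(A) = 0.3·0.6829 / (0.3·0.6829 + 0.65·0.3171) ≈ 0.4985

0.499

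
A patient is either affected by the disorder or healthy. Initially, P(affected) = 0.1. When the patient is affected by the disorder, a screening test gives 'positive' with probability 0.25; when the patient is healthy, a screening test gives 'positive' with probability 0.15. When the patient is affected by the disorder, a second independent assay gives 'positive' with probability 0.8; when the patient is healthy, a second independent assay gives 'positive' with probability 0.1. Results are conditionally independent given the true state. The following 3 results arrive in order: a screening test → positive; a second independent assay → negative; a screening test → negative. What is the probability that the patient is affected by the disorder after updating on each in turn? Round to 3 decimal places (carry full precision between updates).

Apply Bayes' rule sequentially, carrying P(affected) forward.
After a screening test='positive': P(affected) = 0.25·0.1000 / (0.25·0.1000 + 0.15·0.9000) ≈ 0.1562
After a second independent assay='negative': P(affected) = 0.2·0.1562 / (0.2·0.1562 + 0.9·0.8438) ≈ 0.0395
After a screening test='negative': P(affected) = 0.75·0.0395 / (0.75·0.0395 + 0.85·0.9605) ≈ 0.0350

0.035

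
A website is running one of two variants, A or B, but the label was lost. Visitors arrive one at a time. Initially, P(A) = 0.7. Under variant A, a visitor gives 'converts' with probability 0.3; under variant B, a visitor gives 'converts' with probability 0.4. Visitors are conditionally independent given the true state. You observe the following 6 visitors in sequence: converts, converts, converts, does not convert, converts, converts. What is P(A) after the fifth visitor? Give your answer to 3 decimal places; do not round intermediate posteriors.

After 'converts': P(A) = 0.3·0.7000 / (0.3·0.7000 + 0.4·0.3000) ≈ 0.6364
After 'converts': P(A) = 0.3·0.6364 / (0.3·0.6364 + 0.4·0.3636) ≈ 0.5676
After 'converts': P(A) = 0.3·0.5676 / (0.3·0.5676 + 0.4·0.4324) ≈ 0.4961
After 'does not convert': P(A) = 0.7·0.4961 / (0.7·0.4961 + 0.6·0.5039) ≈ 0.5345
After 'converts': P(A) = 0.3·0.5345 / (0.3·0.5345 + 0.4·0.4655) ≈ 0.4627

0.463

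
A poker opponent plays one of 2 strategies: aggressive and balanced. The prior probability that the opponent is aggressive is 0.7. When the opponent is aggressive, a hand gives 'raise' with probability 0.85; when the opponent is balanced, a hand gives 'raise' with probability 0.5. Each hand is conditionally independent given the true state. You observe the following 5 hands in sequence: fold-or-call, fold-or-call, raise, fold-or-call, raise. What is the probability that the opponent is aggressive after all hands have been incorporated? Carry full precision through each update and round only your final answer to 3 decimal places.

0.154

Each posterior becomes the prior for the next update.
After 'fold-or-call': P(aggressive) = 0.15·0.7000 / (0.15·0.7000 + 0.5·0.3000) ≈ 0.4118
After 'fold-or-call': P(aggressive) = 0.15·0.4118 / (0.15·0.4118 + 0.5·0.5882) ≈ 0.1736
After 'raise': P(aggressive) = 0.85·0.1736 / (0.85·0.1736 + 0.5·0.8264) ≈ 0.2631
After 'fold-or-call': P(aggressive) = 0.15·0.2631 / (0.15·0.2631 + 0.5·0.7369) ≈ 0.0967
After 'raise': P(aggressive) = 0.85·0.0967 / (0.85·0.0967 + 0.5·0.9033) ≈ 0.1540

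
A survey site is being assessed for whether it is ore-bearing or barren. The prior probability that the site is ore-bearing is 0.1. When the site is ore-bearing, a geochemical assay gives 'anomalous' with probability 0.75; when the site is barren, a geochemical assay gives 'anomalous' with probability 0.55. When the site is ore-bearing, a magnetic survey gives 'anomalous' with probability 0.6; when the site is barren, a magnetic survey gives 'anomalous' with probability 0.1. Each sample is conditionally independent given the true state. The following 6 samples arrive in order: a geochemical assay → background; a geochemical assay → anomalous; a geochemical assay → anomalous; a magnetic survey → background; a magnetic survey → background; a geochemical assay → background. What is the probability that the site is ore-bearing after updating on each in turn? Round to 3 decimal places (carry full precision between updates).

0.012

After a geochemical assay='background': P(ore) = 0.25·0.1000 / (0.25·0.1000 + 0.45·0.9000) ≈ 0.0581
After a geochemical assay='anomalous': P(ore) = 0.75·0.0581 / (0.75·0.0581 + 0.55·0.9419) ≈ 0.0776
After a geochemical assay='anomalous': P(ore) = 0.75·0.0776 / (0.75·0.0776 + 0.55·0.9224) ≈ 0.1030
After a magnetic survey='background': P(ore) = 0.4·0.1030 / (0.4·0.1030 + 0.9·0.8970) ≈ 0.0485
After a magnetic survey='background': P(ore) = 0.4·0.0485 / (0.4·0.0485 + 0.9·0.9515) ≈ 0.0222
After a geochemical assay='background': P(ore) = 0.25·0.0222 / (0.25·0.0222 + 0.45·0.9778) ≈ 0.0124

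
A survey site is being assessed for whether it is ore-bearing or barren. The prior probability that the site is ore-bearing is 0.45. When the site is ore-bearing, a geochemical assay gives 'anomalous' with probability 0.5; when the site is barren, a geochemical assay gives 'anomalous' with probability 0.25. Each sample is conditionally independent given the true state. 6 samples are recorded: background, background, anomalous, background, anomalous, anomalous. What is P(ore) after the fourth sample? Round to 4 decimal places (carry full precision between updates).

After 'background': P(ore) = 0.5·0.4500 / (0.5·0.4500 + 0.75·0.5500) ≈ 0.3529
After 'background': P(ore) = 0.5·0.3529 / (0.5·0.3529 + 0.75·0.6471) ≈ 0.2667
After 'anomalous': P(ore) = 0.5·0.2667 / (0.5·0.2667 + 0.25·0.7333) ≈ 0.4211
After 'background': P(ore) = 0.5·0.4211 / (0.5·0.4211 + 0.75·0.5789) ≈ 0.3265

0.3265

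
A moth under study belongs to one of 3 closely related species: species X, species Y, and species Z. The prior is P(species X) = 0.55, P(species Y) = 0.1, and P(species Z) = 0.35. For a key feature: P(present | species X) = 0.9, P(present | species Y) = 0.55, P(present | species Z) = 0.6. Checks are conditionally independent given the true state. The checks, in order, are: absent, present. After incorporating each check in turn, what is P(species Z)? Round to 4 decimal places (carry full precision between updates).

0.5308

After 'absent': normaliser = 0.1·0.5500 + 0.45·0.1000 + 0.4·0.3500; P(species X) ≈ 0.2292, P(species Y) ≈ 0.1875, P(species Z) ≈ 0.5833
After 'present': normaliser = 0.9·0.2292 + 0.55·0.1875 + 0.6·0.5833; P(species X) ≈ 0.3128, P(species Y) ≈ 0.1564, P(species Z) ≈ 0.5308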